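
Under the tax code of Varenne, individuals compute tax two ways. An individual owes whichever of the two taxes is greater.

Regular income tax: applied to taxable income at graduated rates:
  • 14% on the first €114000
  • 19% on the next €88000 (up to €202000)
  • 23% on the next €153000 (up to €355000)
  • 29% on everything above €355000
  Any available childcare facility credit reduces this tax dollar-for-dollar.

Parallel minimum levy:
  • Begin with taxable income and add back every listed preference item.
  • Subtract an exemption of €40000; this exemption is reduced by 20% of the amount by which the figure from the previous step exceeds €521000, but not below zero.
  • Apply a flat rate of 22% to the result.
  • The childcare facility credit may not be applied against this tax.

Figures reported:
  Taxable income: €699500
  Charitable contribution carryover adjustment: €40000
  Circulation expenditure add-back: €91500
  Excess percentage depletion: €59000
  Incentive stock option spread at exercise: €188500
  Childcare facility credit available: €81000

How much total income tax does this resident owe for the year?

€237270

Regular income tax:
  €114000 × 14% = €15960
  €88000 × 19% = €16720
  €153000 × 23% = €35190
  €344500 × 29% = €99905
  → €167775
  Less childcare facility credit €81000 → €86775

Parallel minimum levy:
  Adjusted income: €699500 + €40000 + €91500 + €59000 + €188500 = €1078500
  Exemption: 20% × (€1078500 − €521000) = €111500 ≥ €40000, so the exemption is fully phased out
  Base: €1078500 − €0 = €1078500
  €1078500 × 22% = €237270

€237270 > €86775, so the parallel minimum levy is the binding amount.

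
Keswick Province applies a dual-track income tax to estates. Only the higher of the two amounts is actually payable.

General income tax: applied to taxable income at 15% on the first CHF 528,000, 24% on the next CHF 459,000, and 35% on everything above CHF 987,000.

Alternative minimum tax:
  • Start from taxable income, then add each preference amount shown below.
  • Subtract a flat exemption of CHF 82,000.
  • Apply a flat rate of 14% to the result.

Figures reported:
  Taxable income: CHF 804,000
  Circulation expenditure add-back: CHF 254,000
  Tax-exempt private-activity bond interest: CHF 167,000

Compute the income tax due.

CHF 160,020

Alternative minimum tax:
  Adjusted income: CHF 804,000 + CHF 254,000 + CHF 167,000 = CHF 1,225,000
  Less exemption CHF 82,000 → base CHF 1,143,000
  CHF 1,143,000 × 14% = CHF 160,020

General income tax:
  CHF 528,000 × 15% = CHF 79,200
  CHF 276,000 × 24% = CHF 66,240
  → CHF 145,440

CHF 160,020 > CHF 145,440, so the alternative minimum tax is the binding amount.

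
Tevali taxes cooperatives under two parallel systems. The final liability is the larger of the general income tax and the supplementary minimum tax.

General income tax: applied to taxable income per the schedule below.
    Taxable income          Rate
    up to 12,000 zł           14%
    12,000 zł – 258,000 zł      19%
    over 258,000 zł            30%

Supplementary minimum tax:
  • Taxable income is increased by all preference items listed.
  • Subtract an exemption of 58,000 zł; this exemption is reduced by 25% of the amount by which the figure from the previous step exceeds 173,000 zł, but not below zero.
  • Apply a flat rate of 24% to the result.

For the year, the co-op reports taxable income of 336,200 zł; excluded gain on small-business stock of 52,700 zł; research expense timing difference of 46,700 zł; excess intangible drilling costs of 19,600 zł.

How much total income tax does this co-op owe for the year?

109,248 zł

Supplementary minimum tax:
  Adjusted income: 336,200 zł + 52,700 zł + 46,700 zł + 19,600 zł = 455,200 zł
  Exemption: 25% × (455,200 zł − 173,000 zł) = 70,550 zł ≥ 58,000 zł, so the exemption is fully phased out
  Base: 455,200 zł − 0 zł = 455,200 zł
  455,200 zł × 24% = 109,248 zł

General income tax:
  12,000 zł × 14% = 1,680 zł
  246,000 zł × 19% = 46,740 zł
  78,200 zł × 30% = 23,460 zł
  → 71,880 zł

109,248 zł > 71,880 zł, so the supplementary minimum tax is the binding amount.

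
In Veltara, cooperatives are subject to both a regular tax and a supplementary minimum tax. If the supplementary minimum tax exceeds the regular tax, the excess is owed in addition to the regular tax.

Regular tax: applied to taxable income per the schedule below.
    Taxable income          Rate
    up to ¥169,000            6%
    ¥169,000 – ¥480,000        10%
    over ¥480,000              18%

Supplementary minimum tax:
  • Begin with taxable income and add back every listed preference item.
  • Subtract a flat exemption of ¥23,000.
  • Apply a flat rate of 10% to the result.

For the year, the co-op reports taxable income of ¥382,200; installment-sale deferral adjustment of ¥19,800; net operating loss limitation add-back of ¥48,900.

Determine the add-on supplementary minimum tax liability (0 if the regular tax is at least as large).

Regular tax:
  ¥169,000 × 6% = ¥10,140
  ¥213,200 × 10% = ¥21,320
  → ¥31,460

Supplementary minimum tax:
  Adjusted income: ¥382,200 + ¥19,800 + ¥48,900 = ¥450,900
  Less exemption ¥23,000 → base ¥427,900
  ¥427,900 × 10% = ¥42,790

Excess of supplementary minimum tax over regular tax: ¥42,790 − ¥31,460 = ¥11,330.

¥11,330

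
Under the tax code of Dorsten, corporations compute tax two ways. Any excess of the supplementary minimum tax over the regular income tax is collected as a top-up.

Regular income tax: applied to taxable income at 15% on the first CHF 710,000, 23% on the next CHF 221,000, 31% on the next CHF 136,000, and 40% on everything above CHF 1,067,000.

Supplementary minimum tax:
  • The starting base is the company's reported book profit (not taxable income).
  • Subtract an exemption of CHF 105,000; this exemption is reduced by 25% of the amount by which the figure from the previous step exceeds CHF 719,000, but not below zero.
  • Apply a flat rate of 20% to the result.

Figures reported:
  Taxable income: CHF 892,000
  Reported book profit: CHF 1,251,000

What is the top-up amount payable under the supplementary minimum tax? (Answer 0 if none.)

Supplementary minimum tax:
  Base (reported book profit): CHF 1,251,000
  Exemption: 25% × (CHF 1,251,000 − CHF 719,000) = CHF 133,000 ≥ CHF 105,000, so the exemption is fully phased out
  Base: CHF 1,251,000 − CHF 0 = CHF 1,251,000
  CHF 1,251,000 × 20% = CHF 250,200

Regular income tax:
  CHF 710,000 × 15% = CHF 106,500
  CHF 182,000 × 23% = CHF 41,860
  → CHF 148,360

Excess of supplementary minimum tax over regular income tax: CHF 250,200 − CHF 148,360 = CHF 101,840.

CHF 101,840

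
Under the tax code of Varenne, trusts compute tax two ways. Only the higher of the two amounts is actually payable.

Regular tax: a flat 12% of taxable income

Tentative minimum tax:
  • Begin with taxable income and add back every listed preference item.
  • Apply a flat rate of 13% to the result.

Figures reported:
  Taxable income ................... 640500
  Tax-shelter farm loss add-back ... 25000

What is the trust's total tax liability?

Regular tax:
  640500 × 12% = 76860

Tentative minimum tax:
  Adjusted income: 640500 + 25000 = 665500
  665500 × 13% = 86515

86515 > 76860, so the tentative minimum tax is the binding amount.

86515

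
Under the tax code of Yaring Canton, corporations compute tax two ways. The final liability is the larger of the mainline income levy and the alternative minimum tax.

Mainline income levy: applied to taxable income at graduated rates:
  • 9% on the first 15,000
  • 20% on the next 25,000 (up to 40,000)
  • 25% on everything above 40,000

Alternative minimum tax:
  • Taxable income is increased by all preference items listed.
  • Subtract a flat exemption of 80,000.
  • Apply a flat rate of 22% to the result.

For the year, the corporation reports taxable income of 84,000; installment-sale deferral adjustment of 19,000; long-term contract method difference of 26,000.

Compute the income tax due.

17,350

Mainline income levy:
  15,000 × 9% = 1,350
  25,000 × 20% = 5,000
  44,000 × 25% = 11,000
  → 17,350

Alternative minimum tax:
  Adjusted income: 84,000 + 19,000 + 26,000 = 129,000
  Less exemption 80,000 → base 49,000
  49,000 × 22% = 10,780

17,350 > 10,780, so the mainline income levy governs.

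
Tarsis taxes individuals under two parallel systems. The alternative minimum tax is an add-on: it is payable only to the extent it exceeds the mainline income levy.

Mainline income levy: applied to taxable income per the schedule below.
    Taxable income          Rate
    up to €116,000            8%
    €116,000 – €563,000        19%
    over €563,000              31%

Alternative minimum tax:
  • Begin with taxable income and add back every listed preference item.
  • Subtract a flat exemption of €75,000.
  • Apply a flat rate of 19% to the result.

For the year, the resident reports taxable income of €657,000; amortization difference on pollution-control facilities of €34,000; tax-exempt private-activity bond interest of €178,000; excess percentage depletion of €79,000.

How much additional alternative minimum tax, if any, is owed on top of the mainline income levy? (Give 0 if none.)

Mainline income levy:
  €116,000 × 8% = €9,280
  €447,000 × 19% = €84,930
  €94,000 × 31% = €29,140
  → €123,350

Alternative minimum tax:
  Adjusted income: €657,000 + €34,000 + €178,000 + €79,000 = €948,000
  Less exemption €75,000 → base €873,000
  €873,000 × 19% = €165,870

Excess of alternative minimum tax over mainline income levy: €165,870 − €123,350 = €42,520.

€42,520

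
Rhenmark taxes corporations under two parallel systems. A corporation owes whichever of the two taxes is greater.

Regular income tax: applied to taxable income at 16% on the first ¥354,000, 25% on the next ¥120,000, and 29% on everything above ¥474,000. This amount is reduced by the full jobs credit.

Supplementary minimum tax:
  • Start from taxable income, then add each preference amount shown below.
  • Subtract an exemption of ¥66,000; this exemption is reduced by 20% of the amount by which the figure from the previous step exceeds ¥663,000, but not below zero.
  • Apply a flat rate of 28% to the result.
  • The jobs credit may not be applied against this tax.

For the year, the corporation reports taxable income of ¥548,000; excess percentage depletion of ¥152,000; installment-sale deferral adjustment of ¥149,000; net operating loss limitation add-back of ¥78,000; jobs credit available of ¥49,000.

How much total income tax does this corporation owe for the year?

¥255,864

Regular income tax:
  ¥354,000 × 16% = ¥56,640
  ¥120,000 × 25% = ¥30,000
  ¥74,000 × 29% = ¥21,460
  → ¥108,100
  Less jobs credit ¥49,000 → ¥59,100

Supplementary minimum tax:
  Adjusted income: ¥548,000 + ¥152,000 + ¥149,000 + ¥78,000 = ¥927,000
  Exemption: ¥66,000 − 20% × (¥927,000 − ¥663,000) = ¥66,000 − ¥52,800 = ¥13,200
  Base: ¥927,000 − ¥13,200 = ¥913,800
  ¥913,800 × 28% = ¥255,864

¥255,864 > ¥59,100, so the supplementary minimum tax is the binding amount.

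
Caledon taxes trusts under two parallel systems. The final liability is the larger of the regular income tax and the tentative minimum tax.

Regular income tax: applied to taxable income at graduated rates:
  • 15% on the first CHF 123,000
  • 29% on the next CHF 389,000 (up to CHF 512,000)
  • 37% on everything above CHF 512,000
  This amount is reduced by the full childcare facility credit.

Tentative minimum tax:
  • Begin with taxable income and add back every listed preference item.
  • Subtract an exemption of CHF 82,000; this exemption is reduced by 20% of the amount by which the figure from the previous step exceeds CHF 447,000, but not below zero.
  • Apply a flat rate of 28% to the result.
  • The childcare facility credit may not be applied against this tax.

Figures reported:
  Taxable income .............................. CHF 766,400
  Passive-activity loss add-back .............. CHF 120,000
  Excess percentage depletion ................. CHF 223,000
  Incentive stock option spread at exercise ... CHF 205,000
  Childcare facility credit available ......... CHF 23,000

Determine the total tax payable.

Tentative minimum tax:
  Adjusted income: CHF 766,400 + CHF 120,000 + CHF 223,000 + CHF 205,000 = CHF 1,314,400
  Exemption: 20% × (CHF 1,314,400 − CHF 447,000) = CHF 173,480 ≥ CHF 82,000, so the exemption is fully phased out
  Base: CHF 1,314,400 − CHF 0 = CHF 1,314,400
  CHF 1,314,400 × 28% = CHF 368,032

Regular income tax:
  CHF 123,000 × 15% = CHF 18,450
  CHF 389,000 × 29% = CHF 112,810
  CHF 254,400 × 37% = CHF 94,128
  → CHF 225,388
  Less childcare facility credit CHF 23,000 → CHF 202,388

CHF 368,032 > CHF 202,388, so the tentative minimum tax is the binding amount.

CHF 368,032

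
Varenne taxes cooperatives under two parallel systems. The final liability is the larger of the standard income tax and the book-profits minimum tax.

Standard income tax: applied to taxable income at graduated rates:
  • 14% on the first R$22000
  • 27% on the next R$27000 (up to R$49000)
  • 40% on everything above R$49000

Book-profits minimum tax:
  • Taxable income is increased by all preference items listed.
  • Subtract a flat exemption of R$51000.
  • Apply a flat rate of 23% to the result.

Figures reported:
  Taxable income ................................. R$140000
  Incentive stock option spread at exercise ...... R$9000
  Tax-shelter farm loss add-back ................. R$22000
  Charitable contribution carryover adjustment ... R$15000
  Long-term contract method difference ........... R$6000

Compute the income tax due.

Book-profits minimum tax:
  Adjusted income: R$140000 + R$9000 + R$22000 + R$15000 + R$6000 = R$192000
  Less exemption R$51000 → base R$141000
  R$141000 × 23% = R$32430

Standard income tax:
  R$22000 × 14% = R$3080
  R$27000 × 27% = R$7290
  R$91000 × 40% = R$36400
  → R$46770

R$46770 > R$32430, so the standard income tax governs.

R$46770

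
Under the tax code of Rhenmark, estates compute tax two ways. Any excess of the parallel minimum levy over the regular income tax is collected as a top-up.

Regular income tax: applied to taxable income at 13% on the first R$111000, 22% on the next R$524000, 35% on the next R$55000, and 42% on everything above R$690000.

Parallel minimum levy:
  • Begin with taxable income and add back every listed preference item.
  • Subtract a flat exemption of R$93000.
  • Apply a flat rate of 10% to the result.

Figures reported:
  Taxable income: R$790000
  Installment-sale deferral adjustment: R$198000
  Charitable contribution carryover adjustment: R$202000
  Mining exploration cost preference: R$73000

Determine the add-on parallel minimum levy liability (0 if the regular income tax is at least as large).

R$0

Regular income tax:
  R$111000 × 13% = R$14430
  R$524000 × 22% = R$115280
  R$55000 × 35% = R$19250
  R$100000 × 42% = R$42000
  → R$190960

Parallel minimum levy:
  Adjusted income: R$790000 + R$198000 + R$202000 + R$73000 = R$1263000
  Less exemption R$93000 → base R$1170000
  R$1170000 × 10% = R$117000

R$117000 ≤ R$190960, so no add-on is due.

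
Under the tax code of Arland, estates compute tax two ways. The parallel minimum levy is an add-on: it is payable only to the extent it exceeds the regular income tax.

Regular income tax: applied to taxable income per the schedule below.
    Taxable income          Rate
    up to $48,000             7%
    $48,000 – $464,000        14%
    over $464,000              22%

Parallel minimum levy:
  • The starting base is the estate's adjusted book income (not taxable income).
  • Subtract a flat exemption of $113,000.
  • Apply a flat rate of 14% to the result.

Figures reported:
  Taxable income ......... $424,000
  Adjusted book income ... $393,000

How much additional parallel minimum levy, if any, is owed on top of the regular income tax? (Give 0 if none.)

$0

Regular income tax:
  $48,000 × 7% = $3,360
  $376,000 × 14% = $52,640
  → $56,000

Parallel minimum levy:
  Base (adjusted book income): $393,000
  Less exemption $113,000 → base $280,000
  $280,000 × 14% = $39,200

$39,200 ≤ $56,000, so no add-on is due.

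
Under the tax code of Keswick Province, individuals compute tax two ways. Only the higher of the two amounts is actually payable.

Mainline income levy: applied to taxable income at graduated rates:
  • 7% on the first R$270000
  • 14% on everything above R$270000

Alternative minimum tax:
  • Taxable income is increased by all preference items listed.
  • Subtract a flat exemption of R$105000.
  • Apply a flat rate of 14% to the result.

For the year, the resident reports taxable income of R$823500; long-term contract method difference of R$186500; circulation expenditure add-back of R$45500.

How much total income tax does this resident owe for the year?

R$133070

Alternative minimum tax:
  Adjusted income: R$823500 + R$186500 + R$45500 = R$1055500
  Less exemption R$105000 → base R$950500
  R$950500 × 14% = R$133070

Mainline income levy:
  R$270000 × 7% = R$18900
  R$553500 × 14% = R$77490
  → R$96390

R$133070 > R$96390, so the alternative minimum tax is the binding amount.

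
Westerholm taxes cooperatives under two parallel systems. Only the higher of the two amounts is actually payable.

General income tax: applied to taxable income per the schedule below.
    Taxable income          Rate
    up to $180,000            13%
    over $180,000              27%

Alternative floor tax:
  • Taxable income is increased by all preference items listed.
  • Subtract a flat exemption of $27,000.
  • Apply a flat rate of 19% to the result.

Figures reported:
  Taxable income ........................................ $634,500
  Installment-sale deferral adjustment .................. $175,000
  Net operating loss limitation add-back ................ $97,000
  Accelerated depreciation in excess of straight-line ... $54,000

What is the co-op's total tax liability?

$177,365

Alternative floor tax:
  Adjusted income: $634,500 + $175,000 + $97,000 + $54,000 = $960,500
  Less exemption $27,000 → base $933,500
  $933,500 × 19% = $177,365

General income tax:
  $180,000 × 13% = $23,400
  $454,500 × 27% = $122,715
  → $146,115

$177,365 > $146,115, so the alternative floor tax is the binding amount.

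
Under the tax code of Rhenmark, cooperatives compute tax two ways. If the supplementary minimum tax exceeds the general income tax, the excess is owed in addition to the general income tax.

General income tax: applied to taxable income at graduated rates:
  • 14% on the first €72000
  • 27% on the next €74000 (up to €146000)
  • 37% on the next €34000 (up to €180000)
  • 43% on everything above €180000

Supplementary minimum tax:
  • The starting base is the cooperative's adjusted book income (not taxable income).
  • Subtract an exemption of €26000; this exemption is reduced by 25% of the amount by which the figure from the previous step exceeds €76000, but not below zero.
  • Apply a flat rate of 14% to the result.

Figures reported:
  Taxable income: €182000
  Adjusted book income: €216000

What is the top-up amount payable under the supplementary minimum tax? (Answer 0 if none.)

General income tax:
  €72000 × 14% = €10080
  €74000 × 27% = €19980
  €34000 × 37% = €12580
  €2000 × 43% = €860
  → €43500

Supplementary minimum tax:
  Base (adjusted book income): €216000
  Exemption: 25% × (€216000 − €76000) = €35000 ≥ €26000, so the exemption is fully phased out
  Base: €216000 − €0 = €216000
  €216000 × 14% = €30240

€30240 ≤ €43500, so no add-on is due.

€0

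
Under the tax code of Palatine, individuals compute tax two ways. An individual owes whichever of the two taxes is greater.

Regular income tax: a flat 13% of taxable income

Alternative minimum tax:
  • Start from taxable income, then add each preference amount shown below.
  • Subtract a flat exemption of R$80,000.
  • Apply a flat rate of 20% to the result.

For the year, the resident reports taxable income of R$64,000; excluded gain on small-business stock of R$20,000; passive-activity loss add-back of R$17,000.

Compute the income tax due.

R$8,320

Regular income tax:
  R$64,000 × 13% = R$8,320

Alternative minimum tax:
  Adjusted income: R$64,000 + R$20,000 + R$17,000 = R$101,000
  Less exemption R$80,000 → base R$21,000
  R$21,000 × 20% = R$4,200

R$8,320 > R$4,200, so the regular income tax governs.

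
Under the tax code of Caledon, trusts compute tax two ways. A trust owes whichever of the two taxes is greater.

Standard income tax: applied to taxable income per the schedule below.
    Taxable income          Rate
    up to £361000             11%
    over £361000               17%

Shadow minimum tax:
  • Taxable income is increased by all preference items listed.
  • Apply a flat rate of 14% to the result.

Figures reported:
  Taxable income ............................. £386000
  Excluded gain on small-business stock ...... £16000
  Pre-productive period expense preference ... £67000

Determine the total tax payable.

£65660

Standard income tax:
  £361000 × 11% = £39710
  £25000 × 17% = £4250
  → £43960

Shadow minimum tax:
  Adjusted income: £386000 + £16000 + £67000 = £469000
  £469000 × 14% = £65660

£65660 > £43960, so the shadow minimum tax is the binding amount.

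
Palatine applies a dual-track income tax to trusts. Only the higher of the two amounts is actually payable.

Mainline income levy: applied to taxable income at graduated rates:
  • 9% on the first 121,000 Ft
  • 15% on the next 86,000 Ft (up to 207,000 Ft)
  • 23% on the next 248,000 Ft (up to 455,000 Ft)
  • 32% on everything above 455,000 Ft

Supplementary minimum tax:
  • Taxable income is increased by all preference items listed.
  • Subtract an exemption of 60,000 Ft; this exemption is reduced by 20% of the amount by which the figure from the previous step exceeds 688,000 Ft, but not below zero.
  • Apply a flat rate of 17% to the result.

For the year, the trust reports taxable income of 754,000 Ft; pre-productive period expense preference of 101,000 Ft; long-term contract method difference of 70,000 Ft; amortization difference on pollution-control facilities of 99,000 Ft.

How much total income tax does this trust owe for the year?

176,510 Ft

Mainline income levy:
  121,000 Ft × 9% = 10,890 Ft
  86,000 Ft × 15% = 12,900 Ft
  248,000 Ft × 23% = 57,040 Ft
  299,000 Ft × 32% = 95,680 Ft
  → 176,510 Ft

Supplementary minimum tax:
  Adjusted income: 754,000 Ft + 101,000 Ft + 70,000 Ft + 99,000 Ft = 1,024,000 Ft
  Exemption: 20% × (1,024,000 Ft − 688,000 Ft) = 67,200 Ft ≥ 60,000 Ft, so the exemption is fully phased out
  Base: 1,024,000 Ft − 0 Ft = 1,024,000 Ft
  1,024,000 Ft × 17% = 174,080 Ft

176,510 Ft > 174,080 Ft, so the mainline income levy governs.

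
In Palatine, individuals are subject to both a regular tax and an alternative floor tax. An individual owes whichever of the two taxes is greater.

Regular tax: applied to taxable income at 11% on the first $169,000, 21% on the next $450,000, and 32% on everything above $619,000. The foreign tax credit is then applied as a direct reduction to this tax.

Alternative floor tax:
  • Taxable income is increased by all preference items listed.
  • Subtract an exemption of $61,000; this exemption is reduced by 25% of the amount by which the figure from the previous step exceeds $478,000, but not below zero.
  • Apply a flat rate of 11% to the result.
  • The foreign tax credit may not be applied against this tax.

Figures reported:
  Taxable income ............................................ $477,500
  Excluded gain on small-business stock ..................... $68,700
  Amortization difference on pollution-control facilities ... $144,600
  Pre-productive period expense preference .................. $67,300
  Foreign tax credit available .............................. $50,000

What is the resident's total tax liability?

Alternative floor tax:
  Adjusted income: $477,500 + $68,700 + $144,600 + $67,300 = $758,100
  Exemption: 25% × ($758,100 − $478,000) = $70,025 ≥ $61,000, so the exemption is fully phased out
  Base: $758,100 − $0 = $758,100
  $758,100 × 11% = $83,391

Regular tax:
  $169,000 × 11% = $18,590
  $308,500 × 21% = $64,785
  → $83,375
  Less foreign tax credit $50,000 → $33,375

$83,391 > $33,375, so the alternative floor tax is the binding amount.

$83,391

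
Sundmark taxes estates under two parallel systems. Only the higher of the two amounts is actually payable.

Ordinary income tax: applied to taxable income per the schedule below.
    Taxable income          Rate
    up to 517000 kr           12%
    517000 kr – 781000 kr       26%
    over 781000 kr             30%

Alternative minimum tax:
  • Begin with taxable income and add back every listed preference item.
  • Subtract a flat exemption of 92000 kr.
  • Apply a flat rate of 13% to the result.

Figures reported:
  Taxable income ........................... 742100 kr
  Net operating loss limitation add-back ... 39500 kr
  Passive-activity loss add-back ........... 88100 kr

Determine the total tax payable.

120566 kr

Alternative minimum tax:
  Adjusted income: 742100 kr + 39500 kr + 88100 kr = 869700 kr
  Less exemption 92000 kr → base 777700 kr
  777700 kr × 13% = 101101 kr

Ordinary income tax:
  517000 kr × 12% = 62040 kr
  225100 kr × 26% = 58526 kr
  → 120566 kr

120566 kr > 101101 kr, so the ordinary income tax governs.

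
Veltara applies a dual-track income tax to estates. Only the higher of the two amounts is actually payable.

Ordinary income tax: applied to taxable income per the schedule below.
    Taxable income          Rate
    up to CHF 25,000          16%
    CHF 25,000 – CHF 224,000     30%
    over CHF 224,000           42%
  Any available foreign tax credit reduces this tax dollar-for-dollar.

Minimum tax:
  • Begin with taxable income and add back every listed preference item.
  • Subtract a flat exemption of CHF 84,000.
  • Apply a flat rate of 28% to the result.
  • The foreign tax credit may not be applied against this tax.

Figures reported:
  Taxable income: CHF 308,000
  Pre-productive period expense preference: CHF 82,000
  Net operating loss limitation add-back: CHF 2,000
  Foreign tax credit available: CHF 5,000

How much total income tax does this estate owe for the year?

CHF 93,980

Minimum tax:
  Adjusted income: CHF 308,000 + CHF 82,000 + CHF 2,000 = CHF 392,000
  Less exemption CHF 84,000 → base CHF 308,000
  CHF 308,000 × 28% = CHF 86,240

Ordinary income tax:
  CHF 25,000 × 16% = CHF 4,000
  CHF 199,000 × 30% = CHF 59,700
  CHF 84,000 × 42% = CHF 35,280
  → CHF 98,980
  Less foreign tax credit CHF 5,000 → CHF 93,980

CHF 93,980 > CHF 86,240, so the ordinary income tax governs.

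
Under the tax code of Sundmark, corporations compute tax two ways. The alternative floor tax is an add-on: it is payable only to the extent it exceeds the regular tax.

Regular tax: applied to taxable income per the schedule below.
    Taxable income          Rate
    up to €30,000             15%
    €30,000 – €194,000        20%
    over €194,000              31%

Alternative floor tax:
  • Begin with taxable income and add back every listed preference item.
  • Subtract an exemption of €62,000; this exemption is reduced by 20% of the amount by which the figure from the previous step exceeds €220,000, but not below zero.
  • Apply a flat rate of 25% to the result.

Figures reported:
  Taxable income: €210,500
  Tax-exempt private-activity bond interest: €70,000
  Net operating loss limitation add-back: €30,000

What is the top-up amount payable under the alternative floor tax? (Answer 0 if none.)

€24,235

Regular tax:
  €30,000 × 15% = €4,500
  €164,000 × 20% = €32,800
  €16,500 × 31% = €5,115
  → €42,415

Alternative floor tax:
  Adjusted income: €210,500 + €70,000 + €30,000 = €310,500
  Exemption: €62,000 − 20% × (€310,500 − €220,000) = €62,000 − €18,100 = €43,900
  Base: €310,500 − €43,900 = €266,600
  €266,600 × 25% = €66,650

Excess of alternative floor tax over regular tax: €66,650 − €42,415 = €24,235.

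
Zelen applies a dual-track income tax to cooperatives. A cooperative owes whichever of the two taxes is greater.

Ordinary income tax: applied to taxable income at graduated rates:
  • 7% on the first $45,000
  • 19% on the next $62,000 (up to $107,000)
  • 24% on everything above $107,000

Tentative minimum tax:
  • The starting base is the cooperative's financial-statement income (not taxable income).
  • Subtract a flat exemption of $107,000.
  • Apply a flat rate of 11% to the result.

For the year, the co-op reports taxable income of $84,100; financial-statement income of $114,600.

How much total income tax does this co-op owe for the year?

Ordinary income tax:
  $45,000 × 7% = $3,150
  $39,100 × 19% = $7,429
  → $10,579

Tentative minimum tax:
  Base (financial-statement income): $114,600
  Less exemption $107,000 → base $7,600
  $7,600 × 11% = $836

$10,579 > $836, so the ordinary income tax governs.

$10,579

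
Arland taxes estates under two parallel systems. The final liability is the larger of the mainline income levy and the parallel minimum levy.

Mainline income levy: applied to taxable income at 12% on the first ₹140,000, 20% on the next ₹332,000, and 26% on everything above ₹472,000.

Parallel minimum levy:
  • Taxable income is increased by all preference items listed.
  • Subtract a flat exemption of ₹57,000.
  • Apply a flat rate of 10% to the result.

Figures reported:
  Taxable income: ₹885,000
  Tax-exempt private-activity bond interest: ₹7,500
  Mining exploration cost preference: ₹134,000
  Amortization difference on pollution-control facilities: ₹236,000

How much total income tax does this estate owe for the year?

Parallel minimum levy:
  Adjusted income: ₹885,000 + ₹7,500 + ₹134,000 + ₹236,000 = ₹1,262,500
  Less exemption ₹57,000 → base ₹1,205,500
  ₹1,205,500 × 10% = ₹120,550

Mainline income levy:
  ₹140,000 × 12% = ₹16,800
  ₹332,000 × 20% = ₹66,400
  ₹413,000 × 26% = ₹107,380
  → ₹190,580

₹190,580 > ₹120,550, so the mainline income levy governs.

₹190,580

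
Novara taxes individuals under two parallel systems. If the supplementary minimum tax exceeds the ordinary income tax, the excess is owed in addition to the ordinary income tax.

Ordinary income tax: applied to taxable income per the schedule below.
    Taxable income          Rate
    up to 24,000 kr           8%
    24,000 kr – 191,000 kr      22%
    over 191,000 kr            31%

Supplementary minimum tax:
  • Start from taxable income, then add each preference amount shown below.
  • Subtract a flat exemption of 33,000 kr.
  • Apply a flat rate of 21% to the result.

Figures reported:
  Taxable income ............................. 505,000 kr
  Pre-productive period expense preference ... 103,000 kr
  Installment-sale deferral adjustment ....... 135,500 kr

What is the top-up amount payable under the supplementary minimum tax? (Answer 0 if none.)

13,205 kr

Supplementary minimum tax:
  Adjusted income: 505,000 kr + 103,000 kr + 135,500 kr = 743,500 kr
  Less exemption 33,000 kr → base 710,500 kr
  710,500 kr × 21% = 149,205 kr

Ordinary income tax:
  24,000 kr × 8% = 1,920 kr
  167,000 kr × 22% = 36,740 kr
  314,000 kr × 31% = 97,340 kr
  → 136,000 kr

Excess of supplementary minimum tax over ordinary income tax: 149,205 kr − 136,000 kr = 13,205 kr.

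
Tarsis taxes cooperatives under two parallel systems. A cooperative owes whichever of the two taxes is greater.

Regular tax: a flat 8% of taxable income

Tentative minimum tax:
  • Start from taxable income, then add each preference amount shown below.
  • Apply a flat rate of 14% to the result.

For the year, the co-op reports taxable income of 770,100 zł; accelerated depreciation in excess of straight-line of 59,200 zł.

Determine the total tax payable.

Regular tax:
  770,100 zł × 8% = 61,608 zł

Tentative minimum tax:
  Adjusted income: 770,100 zł + 59,200 zł = 829,300 zł
  829,300 zł × 14% = 116,102 zł

116,102 zł > 61,608 zł, so the tentative minimum tax is the binding amount.

116,102 zł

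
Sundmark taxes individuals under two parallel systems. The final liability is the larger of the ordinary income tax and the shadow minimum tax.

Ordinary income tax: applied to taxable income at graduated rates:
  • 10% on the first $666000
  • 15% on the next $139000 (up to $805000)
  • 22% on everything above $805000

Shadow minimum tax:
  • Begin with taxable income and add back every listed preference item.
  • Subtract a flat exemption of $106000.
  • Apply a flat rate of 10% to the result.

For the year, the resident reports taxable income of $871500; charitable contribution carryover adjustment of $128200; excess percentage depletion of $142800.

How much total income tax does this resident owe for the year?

Shadow minimum tax:
  Adjusted income: $871500 + $128200 + $142800 = $1142500
  Less exemption $106000 → base $1036500
  $1036500 × 10% = $103650

Ordinary income tax:
  $666000 × 10% = $66600
  $139000 × 15% = $20850
  $66500 × 22% = $14630
  → $102080

$103650 > $102080, so the shadow minimum tax is the binding amount.

$103650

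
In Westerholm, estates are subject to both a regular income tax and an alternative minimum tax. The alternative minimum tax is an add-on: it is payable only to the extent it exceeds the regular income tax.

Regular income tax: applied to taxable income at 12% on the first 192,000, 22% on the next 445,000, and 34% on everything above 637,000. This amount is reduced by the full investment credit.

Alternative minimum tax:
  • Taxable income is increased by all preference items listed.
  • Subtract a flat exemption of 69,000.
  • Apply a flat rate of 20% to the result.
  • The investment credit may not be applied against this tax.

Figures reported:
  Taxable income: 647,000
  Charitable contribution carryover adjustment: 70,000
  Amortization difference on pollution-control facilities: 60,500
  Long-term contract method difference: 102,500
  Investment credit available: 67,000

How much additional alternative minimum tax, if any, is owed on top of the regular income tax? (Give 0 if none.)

Alternative minimum tax:
  Adjusted income: 647,000 + 70,000 + 60,500 + 102,500 = 880,000
  Less exemption 69,000 → base 811,000
  811,000 × 20% = 162,200

Regular income tax:
  192,000 × 12% = 23,040
  445,000 × 22% = 97,900
  10,000 × 34% = 3,400
  → 124,340
  Less investment credit 67,000 → 57,340

Excess of alternative minimum tax over regular income tax: 162,200 − 57,340 = 104,860.

104,860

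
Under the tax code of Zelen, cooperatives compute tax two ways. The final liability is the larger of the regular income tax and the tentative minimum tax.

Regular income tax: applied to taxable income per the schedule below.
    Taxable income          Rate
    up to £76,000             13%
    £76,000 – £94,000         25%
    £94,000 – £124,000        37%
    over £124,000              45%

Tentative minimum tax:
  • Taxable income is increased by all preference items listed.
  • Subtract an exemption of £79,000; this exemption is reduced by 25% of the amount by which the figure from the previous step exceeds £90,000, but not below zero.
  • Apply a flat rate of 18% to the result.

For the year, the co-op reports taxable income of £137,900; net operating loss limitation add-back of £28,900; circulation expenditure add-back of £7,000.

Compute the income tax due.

Regular income tax:
  £76,000 × 13% = £9,880
  £18,000 × 25% = £4,500
  £30,000 × 37% = £11,100
  £13,900 × 45% = £6,255
  → £31,735

Tentative minimum tax:
  Adjusted income: £137,900 + £28,900 + £7,000 = £173,800
  Exemption: £79,000 − 25% × (£173,800 − £90,000) = £79,000 − £20,950 = £58,050
  Base: £173,800 − £58,050 = £115,750
  £115,750 × 18% = £20,835

£31,735 > £20,835, so the regular income tax governs.

£31,735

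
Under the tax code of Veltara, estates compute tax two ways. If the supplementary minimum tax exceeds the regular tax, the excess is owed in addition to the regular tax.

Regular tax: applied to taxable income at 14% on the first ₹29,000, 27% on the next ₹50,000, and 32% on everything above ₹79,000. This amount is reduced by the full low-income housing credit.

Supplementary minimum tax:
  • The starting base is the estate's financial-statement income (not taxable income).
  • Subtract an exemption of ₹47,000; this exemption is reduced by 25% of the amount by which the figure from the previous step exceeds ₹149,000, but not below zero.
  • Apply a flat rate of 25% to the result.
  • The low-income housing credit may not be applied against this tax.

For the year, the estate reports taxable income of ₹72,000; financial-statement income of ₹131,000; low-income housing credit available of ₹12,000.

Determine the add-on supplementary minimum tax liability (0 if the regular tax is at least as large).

₹17,330

Supplementary minimum tax:
  Base (financial-statement income): ₹131,000
  Exemption: ₹131,000 ≤ ₹149,000, so full ₹47,000 applies
  Base: ₹131,000 − ₹47,000 = ₹84,000
  ₹84,000 × 25% = ₹21,000

Regular tax:
  ₹29,000 × 14% = ₹4,060
  ₹43,000 × 27% = ₹11,610
  → ₹15,670
  Less low-income housing credit ₹12,000 → ₹3,670

Excess of supplementary minimum tax over regular tax: ₹21,000 − ₹3,670 = ₹17,330.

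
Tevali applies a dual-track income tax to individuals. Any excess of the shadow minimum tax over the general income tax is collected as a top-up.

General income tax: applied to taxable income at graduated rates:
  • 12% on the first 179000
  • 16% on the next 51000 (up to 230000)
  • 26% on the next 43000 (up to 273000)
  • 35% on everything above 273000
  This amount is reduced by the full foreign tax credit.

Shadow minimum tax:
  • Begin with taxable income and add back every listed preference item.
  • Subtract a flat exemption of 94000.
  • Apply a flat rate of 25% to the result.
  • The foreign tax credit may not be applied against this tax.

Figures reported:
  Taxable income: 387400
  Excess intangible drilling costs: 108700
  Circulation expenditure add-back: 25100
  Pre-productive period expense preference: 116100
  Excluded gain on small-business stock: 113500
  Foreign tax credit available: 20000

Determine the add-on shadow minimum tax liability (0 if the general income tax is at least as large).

103340

Shadow minimum tax:
  Adjusted income: 387400 + 108700 + 25100 + 116100 + 113500 = 750800
  Less exemption 94000 → base 656800
  656800 × 25% = 164200

General income tax:
  179000 × 12% = 21480
  51000 × 16% = 8160
  43000 × 26% = 11180
  114400 × 35% = 40040
  → 80860
  Less foreign tax credit 20000 → 60860

Excess of shadow minimum tax over general income tax: 164200 − 60860 = 103340.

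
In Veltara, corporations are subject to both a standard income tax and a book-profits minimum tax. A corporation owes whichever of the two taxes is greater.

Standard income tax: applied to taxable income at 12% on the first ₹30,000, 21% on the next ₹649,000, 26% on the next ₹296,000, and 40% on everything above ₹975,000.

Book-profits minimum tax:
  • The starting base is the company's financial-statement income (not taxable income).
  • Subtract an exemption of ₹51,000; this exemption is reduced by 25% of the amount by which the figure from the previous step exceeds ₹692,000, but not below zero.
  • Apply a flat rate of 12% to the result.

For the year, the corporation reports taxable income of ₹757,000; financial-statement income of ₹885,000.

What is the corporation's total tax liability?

₹160,170

Standard income tax:
  ₹30,000 × 12% = ₹3,600
  ₹649,000 × 21% = ₹136,290
  ₹78,000 × 26% = ₹20,280
  → ₹160,170

Book-profits minimum tax:
  Base (financial-statement income): ₹885,000
  Exemption: ₹51,000 − 25% × (₹885,000 − ₹692,000) = ₹51,000 − ₹48,250 = ₹2,750
  Base: ₹885,000 − ₹2,750 = ₹882,250
  ₹882,250 × 12% = ₹105,870

₹160,170 > ₹105,870, so the standard income tax governs.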